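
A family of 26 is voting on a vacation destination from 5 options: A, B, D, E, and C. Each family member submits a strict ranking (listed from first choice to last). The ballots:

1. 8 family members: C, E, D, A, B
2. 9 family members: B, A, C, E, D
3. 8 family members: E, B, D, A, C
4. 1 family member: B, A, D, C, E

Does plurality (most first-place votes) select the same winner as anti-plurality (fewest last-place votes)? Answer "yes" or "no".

Plurality — first-place votes: A 0, B 10, D 0, E 8, C 8. Winner: B.
Anti-plurality — last-place votes: A 0, B 8, D 9, E 1, C 8. Winner: A.
The two methods disagree.

no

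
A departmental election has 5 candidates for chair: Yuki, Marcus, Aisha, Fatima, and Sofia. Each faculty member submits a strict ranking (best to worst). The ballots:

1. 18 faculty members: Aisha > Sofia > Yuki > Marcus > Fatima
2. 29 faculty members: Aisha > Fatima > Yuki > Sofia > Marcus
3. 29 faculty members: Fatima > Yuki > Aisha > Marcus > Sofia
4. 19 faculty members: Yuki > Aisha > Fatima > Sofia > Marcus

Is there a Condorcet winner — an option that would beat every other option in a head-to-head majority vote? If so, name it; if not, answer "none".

none

Checking pairwise contests:
Fatima beats Yuki 58–37.
Yuki beats Marcus 95–0.
Yuki beats Aisha 48–47.
Aisha beats Fatima 66–29.
Yuki beats Sofia 77–18.
Every option loses at least one head-to-head, so there is no Condorcet winner.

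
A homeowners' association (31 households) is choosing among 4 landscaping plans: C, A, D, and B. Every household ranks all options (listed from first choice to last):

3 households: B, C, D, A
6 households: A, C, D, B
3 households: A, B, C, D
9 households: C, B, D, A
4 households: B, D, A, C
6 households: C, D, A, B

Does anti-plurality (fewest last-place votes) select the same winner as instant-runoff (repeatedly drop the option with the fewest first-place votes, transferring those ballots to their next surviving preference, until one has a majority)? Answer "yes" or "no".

Anti-plurality — last-place votes: C 4, A 12, D 3, B 12. Winner: D.
Instant-runoff — R1 C 15, A 9, D 0, B 7 (D out); R2 C 15, A 9, B 7 (B out); R3 C 18, A 13 (C winner). Winner: C.
The two methods disagree.

no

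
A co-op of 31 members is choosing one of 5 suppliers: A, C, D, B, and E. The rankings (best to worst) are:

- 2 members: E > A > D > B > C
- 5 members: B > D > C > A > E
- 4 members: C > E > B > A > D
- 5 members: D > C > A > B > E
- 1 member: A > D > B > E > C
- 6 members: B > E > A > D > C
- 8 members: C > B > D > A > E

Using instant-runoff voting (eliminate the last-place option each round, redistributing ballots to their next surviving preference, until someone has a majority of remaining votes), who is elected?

Round 1: A 1, C 12, D 5, B 11, E 2. Eliminate A.
Round 2: C 12, D 6, B 11, E 2. Eliminate E.
Round 3: C 12, D 8, B 11. Eliminate D.
Round 4: C 17, B 14. C has a majority.

C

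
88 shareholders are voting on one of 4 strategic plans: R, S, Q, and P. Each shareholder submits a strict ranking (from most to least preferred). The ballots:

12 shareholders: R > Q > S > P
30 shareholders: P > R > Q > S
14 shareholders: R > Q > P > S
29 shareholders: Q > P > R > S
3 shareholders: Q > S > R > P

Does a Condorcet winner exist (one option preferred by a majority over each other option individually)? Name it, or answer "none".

none

Checking pairwise contests:
P beats R 59–29.
R beats S 85–3.
R beats Q 56–32.
Q beats P 58–30.
Every option loses at least one head-to-head, so there is no Condorcet winner.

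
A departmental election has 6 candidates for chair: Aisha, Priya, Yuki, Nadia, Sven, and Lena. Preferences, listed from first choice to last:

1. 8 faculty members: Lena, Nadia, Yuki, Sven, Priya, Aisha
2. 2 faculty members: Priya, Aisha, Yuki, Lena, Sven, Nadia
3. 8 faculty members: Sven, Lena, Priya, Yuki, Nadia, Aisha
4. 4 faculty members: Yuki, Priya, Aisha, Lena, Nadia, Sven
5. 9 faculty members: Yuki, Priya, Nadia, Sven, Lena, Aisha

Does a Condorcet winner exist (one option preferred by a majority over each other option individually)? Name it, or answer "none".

none

Checking pairwise contests:
Priya beats Aisha 31–0.
Yuki beats Priya 21–10.
Lena beats Yuki 16–15.
Priya beats Nadia 23–8.
Yuki beats Sven 23–8.
Sven beats Lena 17–14.
Every option loses at least one head-to-head, so there is no Condorcet winner.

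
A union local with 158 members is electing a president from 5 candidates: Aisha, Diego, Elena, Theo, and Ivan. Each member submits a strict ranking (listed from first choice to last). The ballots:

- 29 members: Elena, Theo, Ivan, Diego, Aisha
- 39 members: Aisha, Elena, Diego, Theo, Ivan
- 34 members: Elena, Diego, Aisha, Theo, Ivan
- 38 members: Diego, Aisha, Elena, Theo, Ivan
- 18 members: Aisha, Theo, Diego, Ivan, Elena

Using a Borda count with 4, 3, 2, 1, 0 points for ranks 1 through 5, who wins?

Elena

Aisha: 29·0 + 39·4 + 34·2 + 38·3 + 18·4 = 410
Diego: 29·1 + 39·2 + 34·3 + 38·4 + 18·2 = 397
Elena: 29·4 + 39·3 + 34·4 + 38·2 + 18·0 = 445
Theo: 29·3 + 39·1 + 34·1 + 38·1 + 18·3 = 252
Ivan: 29·2 + 39·0 + 34·0 + 38·0 + 18·1 = 76
Elena has the highest Borda score (445).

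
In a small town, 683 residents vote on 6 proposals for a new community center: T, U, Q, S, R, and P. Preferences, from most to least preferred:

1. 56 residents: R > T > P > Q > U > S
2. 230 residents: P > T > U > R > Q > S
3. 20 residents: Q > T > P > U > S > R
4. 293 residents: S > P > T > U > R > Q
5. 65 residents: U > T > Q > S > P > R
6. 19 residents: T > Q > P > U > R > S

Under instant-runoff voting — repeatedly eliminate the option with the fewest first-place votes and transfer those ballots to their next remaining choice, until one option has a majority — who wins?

S

Round 1: T 19, U 65, Q 20, S 293, R 56, P 230. Eliminate T.
Round 2: U 65, Q 39, S 293, R 56, P 230. Eliminate Q.
Round 3: U 65, S 293, R 56, P 269. Eliminate R.
Round 4: U 65, S 293, P 325. Eliminate U.
Round 5: S 358, P 325. S has a majority.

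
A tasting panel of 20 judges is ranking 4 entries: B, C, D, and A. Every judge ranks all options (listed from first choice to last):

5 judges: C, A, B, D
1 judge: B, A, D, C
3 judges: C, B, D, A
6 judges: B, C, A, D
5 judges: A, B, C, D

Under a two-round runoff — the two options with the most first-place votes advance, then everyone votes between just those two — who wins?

Round 1 first-place votes: B 7, C 8, D 0, A 5.
C and B advance.
Runoff: C is preferred to B by 8 voters; B by 12.
B wins the runoff.

B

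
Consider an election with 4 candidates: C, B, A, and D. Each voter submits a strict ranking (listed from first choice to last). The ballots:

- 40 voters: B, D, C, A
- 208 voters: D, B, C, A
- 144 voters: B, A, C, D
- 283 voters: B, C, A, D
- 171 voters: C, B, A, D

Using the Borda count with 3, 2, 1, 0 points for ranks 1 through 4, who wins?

C: 40·1 + 208·1 + 144·1 + 283·2 + 171·3 = 1471
B: 40·3 + 208·2 + 144·3 + 283·3 + 171·2 = 2159
A: 40·0 + 208·0 + 144·2 + 283·1 + 171·1 = 742
D: 40·2 + 208·3 + 144·0 + 283·0 + 171·0 = 704
B has the highest Borda score (2159).

B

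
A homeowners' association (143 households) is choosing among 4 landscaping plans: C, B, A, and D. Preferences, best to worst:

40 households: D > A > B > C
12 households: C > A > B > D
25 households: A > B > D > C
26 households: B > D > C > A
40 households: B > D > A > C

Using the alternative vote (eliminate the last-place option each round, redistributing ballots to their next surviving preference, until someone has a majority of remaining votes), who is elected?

B

Round 1: C 12, B 66, A 25, D 40. Eliminate C.
Round 2: B 66, A 37, D 40. Eliminate A.
Round 3: B 103, D 40. B has a majority.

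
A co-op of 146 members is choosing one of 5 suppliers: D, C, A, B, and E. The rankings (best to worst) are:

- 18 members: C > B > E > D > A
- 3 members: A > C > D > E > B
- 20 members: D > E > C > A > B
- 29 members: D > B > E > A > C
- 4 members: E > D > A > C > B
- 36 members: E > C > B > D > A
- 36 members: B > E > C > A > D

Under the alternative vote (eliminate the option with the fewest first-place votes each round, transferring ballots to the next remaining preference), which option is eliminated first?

Round 1: D 49, C 18, A 3, B 36, E 40. Eliminate A.

A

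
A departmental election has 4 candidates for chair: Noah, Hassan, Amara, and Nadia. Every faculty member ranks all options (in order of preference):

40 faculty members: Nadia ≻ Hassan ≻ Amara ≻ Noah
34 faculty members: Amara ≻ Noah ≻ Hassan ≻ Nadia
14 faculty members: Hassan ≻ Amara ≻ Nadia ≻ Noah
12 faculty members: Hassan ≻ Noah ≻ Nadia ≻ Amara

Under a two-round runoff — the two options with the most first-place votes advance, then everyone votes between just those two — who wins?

Round 1 first-place votes: Noah 0, Hassan 26, Amara 34, Nadia 40.
Nadia and Amara advance.
Runoff: Nadia is preferred to Amara by 52 voters; Amara by 48.
Nadia wins the runoff.

Nadia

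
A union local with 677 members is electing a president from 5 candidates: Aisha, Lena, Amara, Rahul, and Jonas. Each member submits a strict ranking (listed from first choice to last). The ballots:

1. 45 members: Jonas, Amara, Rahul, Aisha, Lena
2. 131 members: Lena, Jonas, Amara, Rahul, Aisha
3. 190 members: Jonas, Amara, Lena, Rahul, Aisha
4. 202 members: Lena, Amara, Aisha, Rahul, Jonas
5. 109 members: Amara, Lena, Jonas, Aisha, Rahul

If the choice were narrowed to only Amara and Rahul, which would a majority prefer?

Voters preferring Amara to Rahul: 677; preferring Rahul to Amara: 0.
Amara wins the head-to-head.

Amara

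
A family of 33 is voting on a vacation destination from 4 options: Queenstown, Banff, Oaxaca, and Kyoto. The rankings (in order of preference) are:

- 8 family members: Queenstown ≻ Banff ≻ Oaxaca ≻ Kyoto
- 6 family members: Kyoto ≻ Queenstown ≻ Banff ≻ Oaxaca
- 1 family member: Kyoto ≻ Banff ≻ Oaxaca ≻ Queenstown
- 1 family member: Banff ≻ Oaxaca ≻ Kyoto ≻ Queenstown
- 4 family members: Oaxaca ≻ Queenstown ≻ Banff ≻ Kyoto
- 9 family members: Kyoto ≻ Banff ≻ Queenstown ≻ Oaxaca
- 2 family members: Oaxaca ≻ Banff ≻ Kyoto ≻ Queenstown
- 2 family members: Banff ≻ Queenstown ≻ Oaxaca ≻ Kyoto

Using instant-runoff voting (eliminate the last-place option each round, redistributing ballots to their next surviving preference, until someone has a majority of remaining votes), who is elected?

Round 1: Queenstown 8, Banff 3, Oaxaca 6, Kyoto 16. Eliminate Banff.
Round 2: Queenstown 10, Oaxaca 7, Kyoto 16. Eliminate Oaxaca.
Round 3: Queenstown 14, Kyoto 19. Kyoto has a majority.

Kyoto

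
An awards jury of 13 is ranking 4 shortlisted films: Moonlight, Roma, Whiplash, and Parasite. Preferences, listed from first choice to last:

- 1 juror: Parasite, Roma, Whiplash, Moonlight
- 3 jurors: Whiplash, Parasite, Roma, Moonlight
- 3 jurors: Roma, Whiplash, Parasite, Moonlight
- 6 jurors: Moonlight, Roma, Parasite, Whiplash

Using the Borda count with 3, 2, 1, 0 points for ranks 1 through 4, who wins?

Moonlight: 1·0 + 3·0 + 3·0 + 6·3 = 18
Roma: 1·2 + 3·1 + 3·3 + 6·2 = 26
Whiplash: 1·1 + 3·3 + 3·2 + 6·0 = 16
Parasite: 1·3 + 3·2 + 3·1 + 6·1 = 18
Roma has the highest Borda score (26).

Roma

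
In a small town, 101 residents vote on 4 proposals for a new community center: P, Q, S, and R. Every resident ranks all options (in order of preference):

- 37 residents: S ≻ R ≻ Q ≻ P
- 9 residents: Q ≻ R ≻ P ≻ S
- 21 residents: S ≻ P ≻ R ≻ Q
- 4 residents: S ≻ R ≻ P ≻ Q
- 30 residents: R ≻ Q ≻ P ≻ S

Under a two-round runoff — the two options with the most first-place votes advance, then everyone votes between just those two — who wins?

Round 1 first-place votes: P 0, Q 9, S 62, R 30.
S and R advance.
Runoff: S is preferred to R by 62 voters; R by 39.
S wins the runoff.

S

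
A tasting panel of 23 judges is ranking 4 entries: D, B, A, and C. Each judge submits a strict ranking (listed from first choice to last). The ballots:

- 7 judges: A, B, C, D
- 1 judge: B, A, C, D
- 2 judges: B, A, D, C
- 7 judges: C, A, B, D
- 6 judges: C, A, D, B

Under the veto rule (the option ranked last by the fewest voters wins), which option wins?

Last-place votes: D 15, B 6, A 0, C 2.
A is ranked last by the fewest voters, so A wins.

A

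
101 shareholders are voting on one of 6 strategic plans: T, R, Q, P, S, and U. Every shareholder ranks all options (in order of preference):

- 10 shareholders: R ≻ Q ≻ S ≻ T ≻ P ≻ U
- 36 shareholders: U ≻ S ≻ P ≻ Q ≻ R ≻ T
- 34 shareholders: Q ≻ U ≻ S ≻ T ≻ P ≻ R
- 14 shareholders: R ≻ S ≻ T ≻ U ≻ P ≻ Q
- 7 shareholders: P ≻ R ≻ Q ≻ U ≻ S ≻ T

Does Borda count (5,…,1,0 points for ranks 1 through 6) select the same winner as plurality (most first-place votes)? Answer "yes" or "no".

yes

Borda — scores: T 130, R 184, Q 303, P 201, S 339, U 358. Winner: U.
Plurality — first-place votes: T 0, R 24, Q 34, P 7, S 0, U 36. Winner: U.
The two methods agree.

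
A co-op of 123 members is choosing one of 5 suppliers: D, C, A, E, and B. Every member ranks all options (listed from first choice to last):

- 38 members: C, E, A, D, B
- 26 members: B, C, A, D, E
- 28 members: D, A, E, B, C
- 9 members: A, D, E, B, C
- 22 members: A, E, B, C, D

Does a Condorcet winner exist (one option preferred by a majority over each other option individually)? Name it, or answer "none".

Checking pairwise contests:
C beats D 86–37.
B beats C 85–38.
C beats A 64–59.
D beats E 63–60.
D beats B 75–48.
Every option loses at least one head-to-head, so there is no Condorcet winner.

none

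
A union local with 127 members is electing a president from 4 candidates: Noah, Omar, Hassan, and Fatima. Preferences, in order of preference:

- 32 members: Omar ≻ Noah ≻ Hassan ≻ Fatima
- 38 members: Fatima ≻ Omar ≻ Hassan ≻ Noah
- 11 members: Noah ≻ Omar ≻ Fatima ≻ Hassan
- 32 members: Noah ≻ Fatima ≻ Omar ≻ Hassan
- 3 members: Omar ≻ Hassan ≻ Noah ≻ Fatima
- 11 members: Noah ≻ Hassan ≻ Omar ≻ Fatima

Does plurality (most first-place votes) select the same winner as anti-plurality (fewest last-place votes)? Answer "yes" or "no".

Plurality — first-place votes: Noah 54, Omar 35, Hassan 0, Fatima 38. Winner: Noah.
Anti-plurality — last-place votes: Noah 38, Omar 0, Hassan 43, Fatima 46. Winner: Omar.
The two methods disagree.

no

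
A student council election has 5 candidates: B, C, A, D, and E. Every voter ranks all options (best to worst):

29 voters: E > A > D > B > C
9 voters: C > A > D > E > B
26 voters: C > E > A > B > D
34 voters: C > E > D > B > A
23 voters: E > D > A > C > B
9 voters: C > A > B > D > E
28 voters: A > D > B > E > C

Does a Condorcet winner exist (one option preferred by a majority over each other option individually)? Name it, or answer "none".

E

E vs B: 121–37 for E.
E vs C: 80–78 for E.
E vs A: 112–46 for E.
E vs D: 112–46 for E.
E beats every other option head-to-head.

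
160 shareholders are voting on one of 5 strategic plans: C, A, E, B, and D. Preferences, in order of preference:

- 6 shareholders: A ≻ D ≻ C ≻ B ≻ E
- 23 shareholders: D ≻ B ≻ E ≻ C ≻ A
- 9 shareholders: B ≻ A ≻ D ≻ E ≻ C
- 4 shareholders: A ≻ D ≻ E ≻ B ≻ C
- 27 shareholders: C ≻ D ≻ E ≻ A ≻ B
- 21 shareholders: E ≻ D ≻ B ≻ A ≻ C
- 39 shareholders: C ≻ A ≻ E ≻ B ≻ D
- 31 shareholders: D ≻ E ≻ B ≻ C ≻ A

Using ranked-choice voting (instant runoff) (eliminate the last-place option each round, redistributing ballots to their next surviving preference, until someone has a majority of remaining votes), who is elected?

D

Round 1: C 66, A 10, E 21, B 9, D 54. Eliminate B.
Round 2: C 66, A 19, E 21, D 54. Eliminate A.
Round 3: C 66, E 21, D 73. Eliminate E.
Round 4: C 66, D 94. D has a majority.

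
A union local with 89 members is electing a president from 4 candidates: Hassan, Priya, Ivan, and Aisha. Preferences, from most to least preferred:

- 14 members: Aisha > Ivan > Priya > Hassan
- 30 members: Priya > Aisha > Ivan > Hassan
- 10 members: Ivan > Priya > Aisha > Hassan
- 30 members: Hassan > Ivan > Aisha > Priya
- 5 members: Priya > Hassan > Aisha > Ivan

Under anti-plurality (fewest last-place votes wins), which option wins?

Aisha

Last-place votes: Hassan 54, Priya 30, Ivan 5, Aisha 0.
Aisha is ranked last by the fewest voters, so Aisha wins.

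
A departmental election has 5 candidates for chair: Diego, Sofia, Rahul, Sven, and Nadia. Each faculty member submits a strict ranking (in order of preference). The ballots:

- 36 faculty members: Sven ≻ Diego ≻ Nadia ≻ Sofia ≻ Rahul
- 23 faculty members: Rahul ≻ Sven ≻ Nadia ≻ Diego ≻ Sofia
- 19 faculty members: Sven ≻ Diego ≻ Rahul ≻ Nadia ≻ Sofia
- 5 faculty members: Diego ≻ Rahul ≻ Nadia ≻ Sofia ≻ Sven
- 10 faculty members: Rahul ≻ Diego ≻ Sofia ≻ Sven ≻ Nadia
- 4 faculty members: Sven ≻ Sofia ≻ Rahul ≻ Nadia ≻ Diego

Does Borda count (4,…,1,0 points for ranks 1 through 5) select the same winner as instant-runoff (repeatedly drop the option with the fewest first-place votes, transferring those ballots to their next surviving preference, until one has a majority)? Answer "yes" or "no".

Borda — scores: Diego 238, Sofia 73, Rahul 193, Sven 315, Nadia 151. Winner: Sven.
Instant-runoff — R1 Diego 5, Sofia 0, Rahul 33, Sven 59, Nadia 0 (Sven winner). Winner: Sven.
The two methods agree.

yes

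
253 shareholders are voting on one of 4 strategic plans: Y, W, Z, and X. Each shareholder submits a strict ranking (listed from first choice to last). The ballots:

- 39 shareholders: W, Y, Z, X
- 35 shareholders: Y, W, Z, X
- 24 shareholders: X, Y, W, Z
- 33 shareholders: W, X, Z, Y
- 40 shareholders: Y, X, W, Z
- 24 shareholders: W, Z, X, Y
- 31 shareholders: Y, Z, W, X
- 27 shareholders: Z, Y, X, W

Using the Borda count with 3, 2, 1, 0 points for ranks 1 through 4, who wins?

Y

Y: 39·2 + 35·3 + 24·2 + 33·0 + 40·3 + 24·0 + 31·3 + 27·2 = 498
W: 39·3 + 35·2 + 24·1 + 33·3 + 40·1 + 24·3 + 31·1 + 27·0 = 453
Z: 39·1 + 35·1 + 24·0 + 33·1 + 40·0 + 24·2 + 31·2 + 27·3 = 298
X: 39·0 + 35·0 + 24·3 + 33·2 + 40·2 + 24·1 + 31·0 + 27·1 = 269
Y has the highest Borda score (498).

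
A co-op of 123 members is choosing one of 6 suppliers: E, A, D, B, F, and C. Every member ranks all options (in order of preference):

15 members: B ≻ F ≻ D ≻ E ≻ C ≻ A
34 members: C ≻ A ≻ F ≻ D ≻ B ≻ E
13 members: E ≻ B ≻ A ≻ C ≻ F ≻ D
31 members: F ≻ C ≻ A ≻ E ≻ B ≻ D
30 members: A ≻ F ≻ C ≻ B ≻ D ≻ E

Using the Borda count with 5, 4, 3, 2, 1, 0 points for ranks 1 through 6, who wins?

E: 15·2 + 34·0 + 13·5 + 31·2 + 30·0 = 157
A: 15·0 + 34·4 + 13·3 + 31·3 + 30·5 = 418
D: 15·3 + 34·2 + 13·0 + 31·0 + 30·1 = 143
B: 15·5 + 34·1 + 13·4 + 31·1 + 30·2 = 252
F: 15·4 + 34·3 + 13·1 + 31·5 + 30·4 = 450
C: 15·1 + 34·5 + 13·2 + 31·4 + 30·3 = 425
F has the highest Borda score (450).

F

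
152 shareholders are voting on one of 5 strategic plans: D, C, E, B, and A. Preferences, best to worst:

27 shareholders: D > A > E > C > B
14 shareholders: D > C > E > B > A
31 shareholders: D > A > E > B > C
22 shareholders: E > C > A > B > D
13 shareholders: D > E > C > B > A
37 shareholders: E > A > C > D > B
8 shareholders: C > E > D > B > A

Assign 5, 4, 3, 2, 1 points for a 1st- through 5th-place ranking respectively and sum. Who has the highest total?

D: 27·5 + 14·5 + 31·5 + 22·1 + 13·5 + 37·2 + 8·3 = 545
C: 27·2 + 14·4 + 31·1 + 22·4 + 13·3 + 37·3 + 8·5 = 419
E: 27·3 + 14·3 + 31·3 + 22·5 + 13·4 + 37·5 + 8·4 = 595
B: 27·1 + 14·2 + 31·2 + 22·2 + 13·2 + 37·1 + 8·2 = 240
A: 27·4 + 14·1 + 31·4 + 22·3 + 13·1 + 37·4 + 8·1 = 481
E has the highest Borda score (595).

E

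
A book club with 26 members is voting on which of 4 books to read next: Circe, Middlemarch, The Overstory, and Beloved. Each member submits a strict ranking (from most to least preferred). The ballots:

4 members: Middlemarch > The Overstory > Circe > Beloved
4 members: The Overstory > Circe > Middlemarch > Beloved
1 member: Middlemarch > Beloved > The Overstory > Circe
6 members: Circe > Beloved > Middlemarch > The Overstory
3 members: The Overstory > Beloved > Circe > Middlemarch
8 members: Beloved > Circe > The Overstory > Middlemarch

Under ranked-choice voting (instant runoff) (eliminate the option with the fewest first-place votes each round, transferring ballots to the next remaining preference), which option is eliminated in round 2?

Round 1: Circe 6, Middlemarch 5, The Overstory 7, Beloved 8. Eliminate Middlemarch.
Round 2: Circe 6, The Overstory 11, Beloved 9. Eliminate Circe.

Circe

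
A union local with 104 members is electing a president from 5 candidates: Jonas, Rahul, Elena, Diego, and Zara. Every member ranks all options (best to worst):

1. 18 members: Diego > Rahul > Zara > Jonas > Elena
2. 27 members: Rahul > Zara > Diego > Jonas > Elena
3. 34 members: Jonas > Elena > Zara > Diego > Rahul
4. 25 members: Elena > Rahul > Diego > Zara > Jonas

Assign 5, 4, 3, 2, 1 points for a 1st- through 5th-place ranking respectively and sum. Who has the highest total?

Rahul

Jonas: 18·2 + 27·2 + 34·5 + 25·1 = 285
Rahul: 18·4 + 27·5 + 34·1 + 25·4 = 341
Elena: 18·1 + 27·1 + 34·4 + 25·5 = 306
Diego: 18·5 + 27·3 + 34·2 + 25·3 = 314
Zara: 18·3 + 27·4 + 34·3 + 25·2 = 314
Rahul has the highest Borda score (341).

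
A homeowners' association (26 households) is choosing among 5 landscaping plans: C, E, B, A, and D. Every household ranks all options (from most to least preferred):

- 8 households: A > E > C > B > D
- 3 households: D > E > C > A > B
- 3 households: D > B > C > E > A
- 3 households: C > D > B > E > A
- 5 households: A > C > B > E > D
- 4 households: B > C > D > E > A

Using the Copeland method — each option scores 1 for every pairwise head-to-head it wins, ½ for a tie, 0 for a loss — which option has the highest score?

C: beats E, B, and D; ties A → score 3.5.
E: ties A and D; loses to C and B → score 1.
B: beats E and D; loses to C and A → score 2.
A: beats B; ties C, E, and D → score 2.5.
D: ties E and A; loses to C and B → score 1.
C has the best pairwise record.

C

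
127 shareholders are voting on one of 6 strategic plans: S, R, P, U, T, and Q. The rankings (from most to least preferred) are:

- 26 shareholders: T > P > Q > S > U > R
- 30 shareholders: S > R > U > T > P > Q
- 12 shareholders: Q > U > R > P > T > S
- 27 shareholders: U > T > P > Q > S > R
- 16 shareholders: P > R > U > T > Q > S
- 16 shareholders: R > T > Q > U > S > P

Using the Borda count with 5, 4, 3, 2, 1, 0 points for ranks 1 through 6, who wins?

T

S: 26·2 + 30·5 + 12·0 + 27·1 + 16·0 + 16·1 = 245
R: 26·0 + 30·4 + 12·3 + 27·0 + 16·4 + 16·5 = 300
P: 26·4 + 30·1 + 12·2 + 27·3 + 16·5 + 16·0 = 319
U: 26·1 + 30·3 + 12·4 + 27·5 + 16·3 + 16·2 = 379
T: 26·5 + 30·2 + 12·1 + 27·4 + 16·2 + 16·4 = 406
Q: 26·3 + 30·0 + 12·5 + 27·2 + 16·1 + 16·3 = 256
T has the highest Borda score (406).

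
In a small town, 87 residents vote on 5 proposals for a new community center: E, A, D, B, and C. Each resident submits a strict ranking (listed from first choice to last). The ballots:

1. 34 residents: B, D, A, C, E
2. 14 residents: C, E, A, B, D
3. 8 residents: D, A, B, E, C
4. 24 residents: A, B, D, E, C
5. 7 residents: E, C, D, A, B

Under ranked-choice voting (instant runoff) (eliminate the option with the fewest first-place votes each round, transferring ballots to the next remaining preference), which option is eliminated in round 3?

C

Round 1: E 7, A 24, D 8, B 34, C 14. Eliminate E.
Round 2: A 24, D 8, B 34, C 21. Eliminate D.
Round 3: A 32, B 34, C 21. Eliminate C.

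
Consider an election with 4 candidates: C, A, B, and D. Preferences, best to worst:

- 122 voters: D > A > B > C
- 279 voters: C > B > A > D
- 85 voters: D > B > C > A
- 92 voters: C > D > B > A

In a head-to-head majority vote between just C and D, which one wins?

C

Voters preferring C to D: 371; preferring D to C: 207.
C wins the head-to-head.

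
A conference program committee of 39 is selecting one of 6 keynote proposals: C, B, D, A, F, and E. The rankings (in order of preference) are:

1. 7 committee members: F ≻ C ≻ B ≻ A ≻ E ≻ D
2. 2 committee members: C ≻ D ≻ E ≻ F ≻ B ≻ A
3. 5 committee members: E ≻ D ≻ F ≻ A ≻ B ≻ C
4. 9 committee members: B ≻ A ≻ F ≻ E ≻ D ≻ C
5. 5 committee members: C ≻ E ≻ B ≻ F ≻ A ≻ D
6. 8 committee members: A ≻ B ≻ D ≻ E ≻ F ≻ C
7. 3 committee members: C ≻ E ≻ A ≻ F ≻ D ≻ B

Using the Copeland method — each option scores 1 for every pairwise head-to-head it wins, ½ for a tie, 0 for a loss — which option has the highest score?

B

C: loses to B, D, A, F, and E → score 0.
B: beats C, D, A, F, and E → score 5.
D: beats C; loses to B, A, F, and E → score 1.
A: beats C, D, F, and E; loses to B → score 4.
F: beats C and D; loses to B, A, and E → score 2.
E: beats C, D, and F; loses to B and A → score 3.
B has the best pairwise record.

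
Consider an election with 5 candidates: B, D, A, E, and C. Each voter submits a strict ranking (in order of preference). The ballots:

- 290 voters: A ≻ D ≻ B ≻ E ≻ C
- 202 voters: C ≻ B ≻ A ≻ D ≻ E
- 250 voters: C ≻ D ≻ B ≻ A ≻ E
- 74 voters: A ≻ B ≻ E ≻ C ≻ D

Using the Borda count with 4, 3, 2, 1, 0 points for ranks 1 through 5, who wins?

B: 290·2 + 202·3 + 250·2 + 74·3 = 1908
D: 290·3 + 202·1 + 250·3 + 74·0 = 1822
A: 290·4 + 202·2 + 250·1 + 74·4 = 2110
E: 290·1 + 202·0 + 250·0 + 74·2 = 438
C: 290·0 + 202·4 + 250·4 + 74·1 = 1882
A has the highest Borda score (2110).

A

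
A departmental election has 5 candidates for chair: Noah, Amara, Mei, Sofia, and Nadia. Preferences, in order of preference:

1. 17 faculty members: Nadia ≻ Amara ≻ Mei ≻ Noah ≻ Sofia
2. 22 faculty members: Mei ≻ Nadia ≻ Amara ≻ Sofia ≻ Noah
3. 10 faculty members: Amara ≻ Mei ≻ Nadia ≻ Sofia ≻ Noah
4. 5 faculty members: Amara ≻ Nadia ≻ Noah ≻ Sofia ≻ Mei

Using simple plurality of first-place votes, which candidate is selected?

First-place votes: Noah 0, Amara 15, Mei 22, Sofia 0, Nadia 17.
Mei has the most first-place votes.

Mei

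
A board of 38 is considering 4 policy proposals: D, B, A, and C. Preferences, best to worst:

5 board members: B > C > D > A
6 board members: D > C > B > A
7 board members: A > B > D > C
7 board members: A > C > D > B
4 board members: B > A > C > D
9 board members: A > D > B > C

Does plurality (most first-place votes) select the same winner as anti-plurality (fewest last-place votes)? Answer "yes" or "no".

no

Plurality — first-place votes: D 6, B 9, A 23, C 0. Winner: A.
Anti-plurality — last-place votes: D 4, B 7, A 11, C 16. Winner: D.
The two methods disagree.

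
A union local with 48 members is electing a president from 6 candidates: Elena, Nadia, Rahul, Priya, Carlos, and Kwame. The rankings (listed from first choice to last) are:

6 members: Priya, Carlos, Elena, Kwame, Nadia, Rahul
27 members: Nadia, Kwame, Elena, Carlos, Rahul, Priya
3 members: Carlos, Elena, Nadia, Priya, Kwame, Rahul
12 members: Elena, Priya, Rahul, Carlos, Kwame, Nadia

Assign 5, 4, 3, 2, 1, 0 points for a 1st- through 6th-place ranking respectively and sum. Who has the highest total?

Elena: 6·3 + 27·3 + 3·4 + 12·5 = 171
Nadia: 6·1 + 27·5 + 3·3 + 12·0 = 150
Rahul: 6·0 + 27·1 + 3·0 + 12·3 = 63
Priya: 6·5 + 27·0 + 3·2 + 12·4 = 84
Carlos: 6·4 + 27·2 + 3·5 + 12·2 = 117
Kwame: 6·2 + 27·4 + 3·1 + 12·1 = 135
Elena has the highest Borda score (171).

Elena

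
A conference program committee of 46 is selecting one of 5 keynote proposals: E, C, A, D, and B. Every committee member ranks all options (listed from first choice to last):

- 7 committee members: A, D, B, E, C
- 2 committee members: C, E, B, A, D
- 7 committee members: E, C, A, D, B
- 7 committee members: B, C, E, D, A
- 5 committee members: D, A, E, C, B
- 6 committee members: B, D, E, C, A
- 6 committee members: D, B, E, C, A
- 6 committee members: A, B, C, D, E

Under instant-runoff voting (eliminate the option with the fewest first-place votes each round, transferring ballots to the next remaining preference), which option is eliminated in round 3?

D

Round 1: E 7, C 2, A 13, D 11, B 13. Eliminate C.
Round 2: E 9, A 13, D 11, B 13. Eliminate E.
Round 3: A 20, D 11, B 15. Eliminate D.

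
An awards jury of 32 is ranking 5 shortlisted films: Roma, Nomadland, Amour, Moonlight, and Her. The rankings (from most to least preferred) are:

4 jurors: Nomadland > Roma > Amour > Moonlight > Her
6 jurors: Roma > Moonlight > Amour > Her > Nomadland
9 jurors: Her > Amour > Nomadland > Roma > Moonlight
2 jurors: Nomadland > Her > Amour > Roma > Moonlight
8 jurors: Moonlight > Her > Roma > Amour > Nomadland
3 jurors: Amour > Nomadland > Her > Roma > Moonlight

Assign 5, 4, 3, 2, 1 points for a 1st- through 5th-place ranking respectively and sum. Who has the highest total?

Roma: 4·4 + 6·5 + 9·2 + 2·2 + 8·3 + 3·2 = 98
Nomadland: 4·5 + 6·1 + 9·3 + 2·5 + 8·1 + 3·4 = 83
Amour: 4·3 + 6·3 + 9·4 + 2·3 + 8·2 + 3·5 = 103
Moonlight: 4·2 + 6·4 + 9·1 + 2·1 + 8·5 + 3·1 = 86
Her: 4·1 + 6·2 + 9·5 + 2·4 + 8·4 + 3·3 = 110
Her has the highest Borda score (110).

Her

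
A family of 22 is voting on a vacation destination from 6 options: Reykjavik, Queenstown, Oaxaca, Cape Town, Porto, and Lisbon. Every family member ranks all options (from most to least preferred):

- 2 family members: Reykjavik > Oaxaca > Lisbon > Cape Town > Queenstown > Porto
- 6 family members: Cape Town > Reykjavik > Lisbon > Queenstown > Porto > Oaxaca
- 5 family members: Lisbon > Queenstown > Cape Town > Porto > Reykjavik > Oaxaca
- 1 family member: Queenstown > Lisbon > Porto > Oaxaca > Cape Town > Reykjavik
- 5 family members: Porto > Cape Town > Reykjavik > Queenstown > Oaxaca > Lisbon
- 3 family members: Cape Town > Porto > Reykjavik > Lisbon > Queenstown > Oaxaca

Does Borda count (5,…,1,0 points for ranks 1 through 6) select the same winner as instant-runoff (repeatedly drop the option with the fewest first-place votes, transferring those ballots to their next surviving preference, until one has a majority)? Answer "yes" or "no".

yes

Borda — scores: Reykjavik 63, Queenstown 52, Oaxaca 15, Cape Town 85, Porto 56, Lisbon 59. Winner: Cape Town.
Instant-runoff — R1 Reykjavik 2, Queenstown 1, Oaxaca 0, Cape Town 9, Porto 5, Lisbon 5 (Oaxaca out); R2 Reykjavik 2, Queenstown 1, Cape Town 9, Porto 5, Lisbon 5 (Queenstown out); R3 Reykjavik 2, Cape Town 9, Porto 5, Lisbon 6 (Reykjavik out); R4 Cape Town 9, Porto 5, Lisbon 8 (Porto out); R5 Cape Town 14, Lisbon 8 (Cape Town winner). Winner: Cape Town.
The two methods agree.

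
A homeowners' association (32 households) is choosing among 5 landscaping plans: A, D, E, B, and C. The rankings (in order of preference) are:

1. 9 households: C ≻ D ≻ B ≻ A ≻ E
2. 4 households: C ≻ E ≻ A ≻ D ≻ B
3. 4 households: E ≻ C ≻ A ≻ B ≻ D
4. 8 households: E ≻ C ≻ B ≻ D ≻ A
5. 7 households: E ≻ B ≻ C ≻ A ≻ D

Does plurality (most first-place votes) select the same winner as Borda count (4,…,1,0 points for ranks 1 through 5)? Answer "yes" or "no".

no

Plurality — first-place votes: A 0, D 0, E 19, B 0, C 13. Winner: E.
Borda — scores: A 32, D 39, E 88, B 59, C 102. Winner: C.
The two methods disagree.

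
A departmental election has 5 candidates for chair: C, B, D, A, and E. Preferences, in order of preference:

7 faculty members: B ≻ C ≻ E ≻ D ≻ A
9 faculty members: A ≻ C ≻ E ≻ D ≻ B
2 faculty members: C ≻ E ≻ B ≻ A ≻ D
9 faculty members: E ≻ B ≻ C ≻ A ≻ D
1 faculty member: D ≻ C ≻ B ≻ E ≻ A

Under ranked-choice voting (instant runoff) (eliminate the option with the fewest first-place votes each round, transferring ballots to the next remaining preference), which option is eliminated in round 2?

Round 1: C 2, B 7, D 1, A 9, E 9. Eliminate D.
Round 2: C 3, B 7, A 9, E 9. Eliminate C.

C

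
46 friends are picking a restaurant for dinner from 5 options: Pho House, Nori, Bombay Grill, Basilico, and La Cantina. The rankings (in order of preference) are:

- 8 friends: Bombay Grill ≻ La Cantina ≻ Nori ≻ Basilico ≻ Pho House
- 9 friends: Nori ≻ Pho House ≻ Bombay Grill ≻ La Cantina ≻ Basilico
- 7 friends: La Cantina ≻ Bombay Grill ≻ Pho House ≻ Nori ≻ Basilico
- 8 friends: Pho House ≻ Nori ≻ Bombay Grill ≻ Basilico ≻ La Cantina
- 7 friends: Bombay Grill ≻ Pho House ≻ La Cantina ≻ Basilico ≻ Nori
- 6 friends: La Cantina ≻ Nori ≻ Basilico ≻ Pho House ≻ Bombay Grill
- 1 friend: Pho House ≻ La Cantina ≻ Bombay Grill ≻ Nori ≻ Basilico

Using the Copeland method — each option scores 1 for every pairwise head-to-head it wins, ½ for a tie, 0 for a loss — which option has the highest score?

Pho House: beats Bombay Grill, Basilico, and La Cantina; ties Nori → score 3.5.
Nori: beats Basilico; ties Pho House and Bombay Grill; loses to La Cantina → score 2.
Bombay Grill: beats Basilico and La Cantina; ties Nori; loses to Pho House → score 2.5.
Basilico: loses to Pho House, Nori, Bombay Grill, and La Cantina → score 0.
La Cantina: beats Nori and Basilico; loses to Pho House and Bombay Grill → score 2.
Pho House has the best pairwise record.

Pho House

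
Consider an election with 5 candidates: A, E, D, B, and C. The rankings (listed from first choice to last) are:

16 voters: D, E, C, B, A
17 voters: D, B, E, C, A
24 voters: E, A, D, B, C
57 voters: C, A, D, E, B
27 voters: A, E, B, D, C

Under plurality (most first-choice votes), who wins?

First-place votes: A 27, E 24, D 33, B 0, C 57.
C has the most first-place votes.

C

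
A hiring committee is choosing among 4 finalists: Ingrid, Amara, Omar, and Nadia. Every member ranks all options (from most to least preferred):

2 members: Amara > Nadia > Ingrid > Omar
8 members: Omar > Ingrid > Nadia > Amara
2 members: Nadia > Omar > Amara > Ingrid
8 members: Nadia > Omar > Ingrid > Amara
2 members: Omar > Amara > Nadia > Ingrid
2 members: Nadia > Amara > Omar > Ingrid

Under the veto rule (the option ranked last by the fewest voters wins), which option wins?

Last-place votes: Ingrid 6, Amara 16, Omar 2, Nadia 0.
Nadia is ranked last by the fewest voters, so Nadia wins.

Nadia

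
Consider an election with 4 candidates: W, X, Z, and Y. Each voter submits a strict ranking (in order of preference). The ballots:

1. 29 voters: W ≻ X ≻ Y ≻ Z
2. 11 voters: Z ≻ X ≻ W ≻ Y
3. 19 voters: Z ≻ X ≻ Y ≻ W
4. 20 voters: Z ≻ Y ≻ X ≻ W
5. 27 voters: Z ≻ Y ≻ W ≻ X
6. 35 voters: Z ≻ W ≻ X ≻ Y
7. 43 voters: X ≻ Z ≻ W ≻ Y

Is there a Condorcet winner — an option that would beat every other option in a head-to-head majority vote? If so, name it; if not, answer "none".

Z vs W: 155–29 for Z.
Z vs X: 112–72 for Z.
Z vs Y: 155–29 for Z.
Z beats every other option head-to-head.

Z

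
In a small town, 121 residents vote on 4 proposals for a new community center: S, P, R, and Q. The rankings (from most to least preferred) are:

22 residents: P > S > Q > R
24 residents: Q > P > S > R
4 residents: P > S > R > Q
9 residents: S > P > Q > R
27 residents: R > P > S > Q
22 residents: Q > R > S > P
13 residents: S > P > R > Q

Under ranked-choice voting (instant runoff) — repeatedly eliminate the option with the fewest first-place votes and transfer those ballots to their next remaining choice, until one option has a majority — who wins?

Round 1: S 22, P 26, R 27, Q 46. Eliminate S.
Round 2: P 48, R 27, Q 46. Eliminate R.
Round 3: P 75, Q 46. P has a majority.

P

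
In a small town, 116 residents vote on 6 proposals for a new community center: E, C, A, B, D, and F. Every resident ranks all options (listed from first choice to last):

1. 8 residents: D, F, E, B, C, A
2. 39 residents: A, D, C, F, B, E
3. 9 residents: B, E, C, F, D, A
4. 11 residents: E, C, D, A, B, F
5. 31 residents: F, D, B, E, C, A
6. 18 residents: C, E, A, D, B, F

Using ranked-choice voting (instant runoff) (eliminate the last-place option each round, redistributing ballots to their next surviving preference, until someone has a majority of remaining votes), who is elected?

Round 1: E 11, C 18, A 39, B 9, D 8, F 31. Eliminate D.
Round 2: E 11, C 18, A 39, B 9, F 39. Eliminate B.
Round 3: E 20, C 18, A 39, F 39. Eliminate C.
Round 4: E 38, A 39, F 39. Eliminate E.
Round 5: A 68, F 48. A has a majority.

A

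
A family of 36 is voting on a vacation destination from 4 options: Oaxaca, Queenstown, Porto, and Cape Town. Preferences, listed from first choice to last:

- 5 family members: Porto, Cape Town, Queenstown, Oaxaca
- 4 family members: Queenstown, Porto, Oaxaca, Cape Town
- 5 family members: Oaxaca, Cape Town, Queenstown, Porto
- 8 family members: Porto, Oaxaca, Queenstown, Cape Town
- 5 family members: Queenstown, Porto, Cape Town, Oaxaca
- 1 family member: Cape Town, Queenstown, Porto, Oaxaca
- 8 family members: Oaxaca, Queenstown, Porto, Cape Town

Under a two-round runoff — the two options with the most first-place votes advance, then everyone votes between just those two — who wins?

Round 1 first-place votes: Oaxaca 13, Queenstown 9, Porto 13, Cape Town 1.
Porto and Oaxaca advance.
Runoff: Porto is preferred to Oaxaca by 23 voters; Oaxaca by 13.
Porto wins the runoff.

Porto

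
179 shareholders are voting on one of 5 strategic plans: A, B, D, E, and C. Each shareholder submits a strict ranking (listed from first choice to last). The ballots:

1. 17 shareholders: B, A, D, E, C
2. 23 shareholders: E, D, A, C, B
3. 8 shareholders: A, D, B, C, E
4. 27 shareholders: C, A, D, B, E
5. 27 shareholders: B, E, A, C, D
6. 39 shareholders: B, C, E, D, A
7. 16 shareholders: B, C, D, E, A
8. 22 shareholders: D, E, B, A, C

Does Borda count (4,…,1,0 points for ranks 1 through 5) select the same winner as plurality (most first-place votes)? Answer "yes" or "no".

Borda — scores: A 286, B 483, D 340, E 350, C 331. Winner: B.
Plurality — first-place votes: A 8, B 99, D 22, E 23, C 27. Winner: B.
The two methods agree.

yes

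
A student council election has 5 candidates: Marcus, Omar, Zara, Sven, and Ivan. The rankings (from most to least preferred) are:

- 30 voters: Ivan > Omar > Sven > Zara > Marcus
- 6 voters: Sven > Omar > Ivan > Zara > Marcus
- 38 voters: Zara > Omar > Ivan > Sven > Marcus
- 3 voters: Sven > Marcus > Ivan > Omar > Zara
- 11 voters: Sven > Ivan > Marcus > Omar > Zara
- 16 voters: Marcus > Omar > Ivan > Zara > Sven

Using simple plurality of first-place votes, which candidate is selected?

First-place votes: Marcus 16, Omar 0, Zara 38, Sven 20, Ivan 30.
Zara has the most first-place votes.

Zara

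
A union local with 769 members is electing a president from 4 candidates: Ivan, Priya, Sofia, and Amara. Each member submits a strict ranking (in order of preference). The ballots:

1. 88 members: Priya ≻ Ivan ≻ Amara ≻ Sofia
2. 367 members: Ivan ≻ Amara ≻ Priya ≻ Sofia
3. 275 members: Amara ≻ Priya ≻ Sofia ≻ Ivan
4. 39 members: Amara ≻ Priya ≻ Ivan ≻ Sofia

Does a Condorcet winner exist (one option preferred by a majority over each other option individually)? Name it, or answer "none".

Checking pairwise contests:
Priya beats Ivan 402–367.
Amara beats Priya 681–88.
Ivan beats Sofia 494–275.
Ivan beats Amara 455–314.
Every option loses at least one head-to-head, so there is no Condorcet winner.

none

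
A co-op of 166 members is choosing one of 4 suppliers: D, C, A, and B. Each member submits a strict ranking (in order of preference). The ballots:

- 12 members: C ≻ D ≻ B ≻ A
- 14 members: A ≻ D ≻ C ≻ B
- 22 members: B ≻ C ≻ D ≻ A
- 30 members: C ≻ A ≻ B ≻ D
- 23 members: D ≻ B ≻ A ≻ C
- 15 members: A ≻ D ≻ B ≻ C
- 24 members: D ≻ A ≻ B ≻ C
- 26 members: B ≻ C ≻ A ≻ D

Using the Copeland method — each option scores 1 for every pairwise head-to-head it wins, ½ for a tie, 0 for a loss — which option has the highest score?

C

D: beats B; loses to C and A → score 1.
C: beats D and A; loses to B → score 2.
A: beats D; ties B; loses to C → score 1.5.
B: beats C; ties A; loses to D → score 1.5.
C has the best pairwise record.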